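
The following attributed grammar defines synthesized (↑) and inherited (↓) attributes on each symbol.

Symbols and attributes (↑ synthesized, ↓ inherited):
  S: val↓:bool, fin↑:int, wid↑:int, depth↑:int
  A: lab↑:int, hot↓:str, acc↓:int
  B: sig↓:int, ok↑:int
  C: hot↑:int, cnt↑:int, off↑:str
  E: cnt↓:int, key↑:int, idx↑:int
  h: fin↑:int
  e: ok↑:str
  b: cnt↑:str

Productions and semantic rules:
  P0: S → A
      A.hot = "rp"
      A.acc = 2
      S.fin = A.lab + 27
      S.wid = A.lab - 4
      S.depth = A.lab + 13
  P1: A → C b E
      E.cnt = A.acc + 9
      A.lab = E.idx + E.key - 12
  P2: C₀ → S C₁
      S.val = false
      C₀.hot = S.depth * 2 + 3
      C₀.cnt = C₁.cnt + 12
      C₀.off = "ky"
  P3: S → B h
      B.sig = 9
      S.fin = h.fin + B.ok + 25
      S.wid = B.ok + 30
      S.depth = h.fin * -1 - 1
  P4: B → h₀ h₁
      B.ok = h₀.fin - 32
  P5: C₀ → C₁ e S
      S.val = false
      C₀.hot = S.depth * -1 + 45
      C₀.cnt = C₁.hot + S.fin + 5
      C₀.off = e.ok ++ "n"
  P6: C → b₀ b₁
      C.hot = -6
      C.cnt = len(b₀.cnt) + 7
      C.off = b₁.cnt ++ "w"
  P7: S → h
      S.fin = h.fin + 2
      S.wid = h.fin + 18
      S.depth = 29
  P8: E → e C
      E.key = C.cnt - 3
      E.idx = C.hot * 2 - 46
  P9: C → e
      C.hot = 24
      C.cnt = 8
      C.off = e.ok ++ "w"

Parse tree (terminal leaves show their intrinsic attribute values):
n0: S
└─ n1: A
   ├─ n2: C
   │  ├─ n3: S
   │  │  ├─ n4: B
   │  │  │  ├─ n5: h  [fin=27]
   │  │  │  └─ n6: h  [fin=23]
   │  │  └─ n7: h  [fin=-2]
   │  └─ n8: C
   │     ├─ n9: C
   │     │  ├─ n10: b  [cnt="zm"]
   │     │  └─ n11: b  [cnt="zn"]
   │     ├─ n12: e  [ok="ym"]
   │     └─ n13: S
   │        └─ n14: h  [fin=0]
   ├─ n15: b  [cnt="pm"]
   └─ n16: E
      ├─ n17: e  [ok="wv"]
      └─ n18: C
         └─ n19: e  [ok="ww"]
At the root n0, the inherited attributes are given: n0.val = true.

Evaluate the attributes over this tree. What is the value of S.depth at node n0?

8

1. n0.val = true  [given at root]
2. n1.hot = "rp"  ["rp"]
3. n1.acc = 2  [2]
4. n3.val = false  [false]
5. n4.sig = 9  [9]
6. n5.fin = 27  [terminal]
7. n6.fin = 23  [terminal]
8. n4.ok = -5  [h₀.fin - 32]
9. n7.fin = -2  [terminal]
10. n3.fin = 18  [h.fin + B.ok + 25]
11. n3.wid = 25  [B.ok + 30]
12. n3.depth = 1  [h.fin * -1 - 1]
13. n10.cnt = "zm"  [terminal]
14. n11.cnt = "zn"  [terminal]
15. n9.hot = -6  [-6]
16. n9.cnt = 9  [len(b₀.cnt) + 7]
17. n9.off = "znw"  [b₁.cnt ++ "w"]
18. n12.ok = "ym"  [terminal]
19. n13.val = false  [false]
20. n14.fin = 0  [terminal]
21. n13.fin = 2  [h.fin + 2]
22. n13.wid = 18  [h.fin + 18]
23. n13.depth = 29  [29]
24. n8.hot = 16  [S.depth * -1 + 45]
25. n8.cnt = 1  [C₁.hot + S.fin + 5]
26. n8.off = "ymn"  [e.ok ++ "n"]
27. n2.hot = 5  [S.depth * 2 + 3]
28. n2.cnt = 13  [C₁.cnt + 12]
29. n2.off = "ky"  ["ky"]
30. n15.cnt = "pm"  [terminal]
31. n16.cnt = 11  [A.acc + 9]
32. n17.ok = "wv"  [terminal]
33. n19.ok = "ww"  [terminal]
34. n18.hot = 24  [24]
35. n18.cnt = 8  [8]
36. n18.off = "www"  [e.ok ++ "w"]
37. n16.key = 5  [C.cnt - 3]
38. n16.idx = 2  [C.hot * 2 - 46]
39. n1.lab = -5  [E.idx + E.key - 12]
40. n0.fin = 22  [A.lab + 27]
41. n0.wid = -9  [A.lab - 4]
42. n0.depth = 8  [A.lab + 13]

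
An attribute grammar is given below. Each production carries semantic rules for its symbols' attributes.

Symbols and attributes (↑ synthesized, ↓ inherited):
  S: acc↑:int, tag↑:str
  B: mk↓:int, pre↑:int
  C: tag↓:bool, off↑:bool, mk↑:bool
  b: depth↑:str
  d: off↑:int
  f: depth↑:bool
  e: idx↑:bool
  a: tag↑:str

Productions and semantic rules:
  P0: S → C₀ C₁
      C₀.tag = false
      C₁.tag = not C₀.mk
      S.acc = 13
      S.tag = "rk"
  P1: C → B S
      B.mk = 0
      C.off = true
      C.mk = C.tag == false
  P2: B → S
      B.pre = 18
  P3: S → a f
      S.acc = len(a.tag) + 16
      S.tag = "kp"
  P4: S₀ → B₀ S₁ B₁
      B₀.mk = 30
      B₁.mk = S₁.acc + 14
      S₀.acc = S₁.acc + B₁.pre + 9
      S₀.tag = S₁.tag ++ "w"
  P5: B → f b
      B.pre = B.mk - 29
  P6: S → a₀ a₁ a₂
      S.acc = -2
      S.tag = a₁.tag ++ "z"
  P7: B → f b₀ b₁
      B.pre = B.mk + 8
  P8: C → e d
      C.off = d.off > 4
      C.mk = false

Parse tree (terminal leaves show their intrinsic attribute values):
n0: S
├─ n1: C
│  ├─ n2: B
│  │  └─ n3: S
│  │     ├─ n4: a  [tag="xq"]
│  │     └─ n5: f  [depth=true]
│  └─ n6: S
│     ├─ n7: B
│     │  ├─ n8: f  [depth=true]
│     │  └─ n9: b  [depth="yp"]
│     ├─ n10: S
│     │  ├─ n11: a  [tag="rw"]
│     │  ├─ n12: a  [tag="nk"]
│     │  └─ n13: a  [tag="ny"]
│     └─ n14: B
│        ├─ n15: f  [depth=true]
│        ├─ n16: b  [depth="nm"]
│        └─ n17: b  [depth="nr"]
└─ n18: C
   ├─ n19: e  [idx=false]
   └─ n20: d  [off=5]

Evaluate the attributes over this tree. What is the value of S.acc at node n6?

1. n1.tag = false  [false]
2. n2.mk = 0  [0]
3. n4.tag = "xq"  [terminal]
4. n5.depth = true  [terminal]
5. n3.acc = 18  [len(a.tag) + 16]
6. n3.tag = "kp"  ["kp"]
7. n2.pre = 18  [18]
8. n7.mk = 30  [30]
9. n8.depth = true  [terminal]
10. n9.depth = "yp"  [terminal]
11. n7.pre = 1  [B.mk - 29]
12. n11.tag = "rw"  [terminal]
13. n12.tag = "nk"  [terminal]
14. n13.tag = "ny"  [terminal]
15. n10.acc = -2  [-2]
16. n10.tag = "nkz"  [a₁.tag ++ "z"]
17. n14.mk = 12  [S₁.acc + 14]
18. n15.depth = true  [terminal]
19. n16.depth = "nm"  [terminal]
20. n17.depth = "nr"  [terminal]
21. n14.pre = 20  [B.mk + 8]
22. n6.acc = 27  [S₁.acc + B₁.pre + 9]
23. n6.tag = "nkzw"  [S₁.tag ++ "w"]
24. n1.off = true  [true]
25. n1.mk = true  [C.tag == false]
26. n18.tag = false  [not C₀.mk]
27. n19.idx = false  [terminal]
28. n20.off = 5  [terminal]
29. n18.off = true  [d.off > 4]
30. n18.mk = false  [false]
31. n0.acc = 13  [13]
32. n0.tag = "rk"  ["rk"]

27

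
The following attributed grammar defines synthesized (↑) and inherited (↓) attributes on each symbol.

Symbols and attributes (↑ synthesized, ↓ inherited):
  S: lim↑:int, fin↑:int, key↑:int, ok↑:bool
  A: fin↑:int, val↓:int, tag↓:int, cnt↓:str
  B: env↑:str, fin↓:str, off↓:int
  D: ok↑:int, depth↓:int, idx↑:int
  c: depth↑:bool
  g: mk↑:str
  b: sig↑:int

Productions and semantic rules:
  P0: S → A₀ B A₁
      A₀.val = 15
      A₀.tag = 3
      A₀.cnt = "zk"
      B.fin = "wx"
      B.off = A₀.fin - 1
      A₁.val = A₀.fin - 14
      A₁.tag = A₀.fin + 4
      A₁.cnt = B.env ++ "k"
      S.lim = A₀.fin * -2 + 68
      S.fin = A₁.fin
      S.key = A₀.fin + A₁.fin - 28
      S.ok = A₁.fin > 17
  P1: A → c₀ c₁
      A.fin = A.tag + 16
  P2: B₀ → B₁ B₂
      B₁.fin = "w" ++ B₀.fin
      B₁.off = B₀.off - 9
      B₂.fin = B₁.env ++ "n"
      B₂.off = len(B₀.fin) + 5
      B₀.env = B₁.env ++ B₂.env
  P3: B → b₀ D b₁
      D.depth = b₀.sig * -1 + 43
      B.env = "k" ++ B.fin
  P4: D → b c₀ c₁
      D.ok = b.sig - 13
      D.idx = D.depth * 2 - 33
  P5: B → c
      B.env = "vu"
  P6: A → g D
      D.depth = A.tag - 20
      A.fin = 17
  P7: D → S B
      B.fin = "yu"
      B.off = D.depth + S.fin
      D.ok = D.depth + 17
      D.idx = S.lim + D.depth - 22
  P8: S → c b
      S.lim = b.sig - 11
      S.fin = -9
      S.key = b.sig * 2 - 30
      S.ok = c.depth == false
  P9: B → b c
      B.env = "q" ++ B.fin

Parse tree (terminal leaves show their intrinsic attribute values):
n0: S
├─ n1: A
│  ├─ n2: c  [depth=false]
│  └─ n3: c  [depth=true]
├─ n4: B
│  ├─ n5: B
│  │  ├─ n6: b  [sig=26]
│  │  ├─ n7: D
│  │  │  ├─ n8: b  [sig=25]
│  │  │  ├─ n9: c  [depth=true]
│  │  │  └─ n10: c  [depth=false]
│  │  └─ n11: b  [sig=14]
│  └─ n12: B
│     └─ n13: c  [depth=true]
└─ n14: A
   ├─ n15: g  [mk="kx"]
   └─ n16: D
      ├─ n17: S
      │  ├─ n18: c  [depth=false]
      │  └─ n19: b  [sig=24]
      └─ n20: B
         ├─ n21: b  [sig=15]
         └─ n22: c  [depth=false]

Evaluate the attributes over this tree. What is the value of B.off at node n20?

1. n1.val = 15  [15]
2. n1.tag = 3  [3]
3. n1.cnt = "zk"  ["zk"]
4. n2.depth = false  [terminal]
5. n3.depth = true  [terminal]
6. n1.fin = 19  [A.tag + 16]
7. n4.fin = "wx"  ["wx"]
8. n4.off = 18  [A₀.fin - 1]
9. n5.fin = "wwx"  ["w" ++ B₀.fin]
10. n5.off = 9  [B₀.off - 9]
11. n6.sig = 26  [terminal]
12. n7.depth = 17  [b₀.sig * -1 + 43]
13. n8.sig = 25  [terminal]
14. n9.depth = true  [terminal]
15. n10.depth = false  [terminal]
16. n7.ok = 12  [b.sig - 13]
17. n7.idx = 1  [D.depth * 2 - 33]
18. n11.sig = 14  [terminal]
19. n5.env = "kwwx"  ["k" ++ B.fin]
20. n12.fin = "kwwxn"  [B₁.env ++ "n"]
21. n12.off = 7  [len(B₀.fin) + 5]
22. n13.depth = true  [terminal]
23. n12.env = "vu"  ["vu"]
24. n4.env = "kwwxvu"  [B₁.env ++ B₂.env]
25. n14.val = 5  [A₀.fin - 14]
26. n14.tag = 23  [A₀.fin + 4]
27. n14.cnt = "kwwxvuk"  [B.env ++ "k"]
28. n15.mk = "kx"  [terminal]
29. n16.depth = 3  [A.tag - 20]
30. n18.depth = false  [terminal]
31. n19.sig = 24  [terminal]
32. n17.lim = 13  [b.sig - 11]
33. n17.fin = -9  [-9]
34. n17.key = 18  [b.sig * 2 - 30]
35. n17.ok = true  [c.depth == false]
36. n20.fin = "yu"  ["yu"]
37. n20.off = -6  [D.depth + S.fin]
38. n21.sig = 15  [terminal]
39. n22.depth = false  [terminal]
40. n20.env = "qyu"  ["q" ++ B.fin]
41. n16.ok = 20  [D.depth + 17]
42. n16.idx = -6  [S.lim + D.depth - 22]
43. n14.fin = 17  [17]
44. n0.lim = 30  [A₀.fin * -2 + 68]
45. n0.fin = 17  [A₁.fin]
46. n0.key = 8  [A₀.fin + A₁.fin - 28]
47. n0.ok = false  [A₁.fin > 17]

-6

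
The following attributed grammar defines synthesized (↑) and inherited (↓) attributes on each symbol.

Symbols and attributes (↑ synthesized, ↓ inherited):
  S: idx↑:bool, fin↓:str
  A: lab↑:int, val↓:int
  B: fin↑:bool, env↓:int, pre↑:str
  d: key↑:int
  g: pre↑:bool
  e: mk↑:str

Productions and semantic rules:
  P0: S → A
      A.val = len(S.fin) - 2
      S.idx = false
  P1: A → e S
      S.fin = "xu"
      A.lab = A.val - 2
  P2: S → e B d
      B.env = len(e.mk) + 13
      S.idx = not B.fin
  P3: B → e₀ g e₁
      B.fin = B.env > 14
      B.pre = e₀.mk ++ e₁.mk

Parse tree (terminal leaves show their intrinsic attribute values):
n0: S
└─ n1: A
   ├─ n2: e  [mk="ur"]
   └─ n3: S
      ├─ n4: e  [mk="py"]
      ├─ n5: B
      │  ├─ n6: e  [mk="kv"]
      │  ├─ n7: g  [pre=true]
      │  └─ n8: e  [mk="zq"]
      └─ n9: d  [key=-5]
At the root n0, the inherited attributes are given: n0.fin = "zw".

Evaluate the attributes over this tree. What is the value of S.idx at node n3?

false

1. n0.fin = "zw"  [given at root]
2. n1.val = 0  [len(S.fin) - 2]
3. n2.mk = "ur"  [terminal]
4. n3.fin = "xu"  ["xu"]
5. n4.mk = "py"  [terminal]
6. n5.env = 15  [len(e.mk) + 13]
7. n6.mk = "kv"  [terminal]
8. n7.pre = true  [terminal]
9. n8.mk = "zq"  [terminal]
10. n5.fin = true  [B.env > 14]
11. n5.pre = "kvzq"  [e₀.mk ++ e₁.mk]
12. n9.key = -5  [terminal]
13. n3.idx = false  [not B.fin]
14. n1.lab = -2  [A.val - 2]
15. n0.idx = false  [false]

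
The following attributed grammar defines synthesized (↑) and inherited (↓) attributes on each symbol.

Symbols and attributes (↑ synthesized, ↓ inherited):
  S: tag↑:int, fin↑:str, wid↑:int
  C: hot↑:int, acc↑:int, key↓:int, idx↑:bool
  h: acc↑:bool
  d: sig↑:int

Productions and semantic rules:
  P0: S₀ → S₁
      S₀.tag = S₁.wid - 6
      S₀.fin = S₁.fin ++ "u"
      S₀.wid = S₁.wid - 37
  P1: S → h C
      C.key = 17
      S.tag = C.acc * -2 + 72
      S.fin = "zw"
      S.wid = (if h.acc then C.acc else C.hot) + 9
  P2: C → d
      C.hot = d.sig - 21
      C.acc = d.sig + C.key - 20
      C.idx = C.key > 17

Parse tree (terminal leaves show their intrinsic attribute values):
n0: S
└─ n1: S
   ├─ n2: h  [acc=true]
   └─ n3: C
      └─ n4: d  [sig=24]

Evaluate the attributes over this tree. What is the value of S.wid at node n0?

-7

1. n2.acc = true  [terminal]
2. n3.key = 17  [17]
3. n4.sig = 24  [terminal]
4. n3.hot = 3  [d.sig - 21]
5. n3.acc = 21  [d.sig + C.key - 20]
6. n3.idx = false  [C.key > 17]
7. n1.tag = 30  [C.acc * -2 + 72]
8. n1.fin = "zw"  ["zw"]
9. n1.wid = 30  [(if h.acc then C.acc else C.hot) + 9]
10. n0.tag = 24  [S₁.wid - 6]
11. n0.fin = "zwu"  [S₁.fin ++ "u"]
12. n0.wid = -7  [S₁.wid - 37]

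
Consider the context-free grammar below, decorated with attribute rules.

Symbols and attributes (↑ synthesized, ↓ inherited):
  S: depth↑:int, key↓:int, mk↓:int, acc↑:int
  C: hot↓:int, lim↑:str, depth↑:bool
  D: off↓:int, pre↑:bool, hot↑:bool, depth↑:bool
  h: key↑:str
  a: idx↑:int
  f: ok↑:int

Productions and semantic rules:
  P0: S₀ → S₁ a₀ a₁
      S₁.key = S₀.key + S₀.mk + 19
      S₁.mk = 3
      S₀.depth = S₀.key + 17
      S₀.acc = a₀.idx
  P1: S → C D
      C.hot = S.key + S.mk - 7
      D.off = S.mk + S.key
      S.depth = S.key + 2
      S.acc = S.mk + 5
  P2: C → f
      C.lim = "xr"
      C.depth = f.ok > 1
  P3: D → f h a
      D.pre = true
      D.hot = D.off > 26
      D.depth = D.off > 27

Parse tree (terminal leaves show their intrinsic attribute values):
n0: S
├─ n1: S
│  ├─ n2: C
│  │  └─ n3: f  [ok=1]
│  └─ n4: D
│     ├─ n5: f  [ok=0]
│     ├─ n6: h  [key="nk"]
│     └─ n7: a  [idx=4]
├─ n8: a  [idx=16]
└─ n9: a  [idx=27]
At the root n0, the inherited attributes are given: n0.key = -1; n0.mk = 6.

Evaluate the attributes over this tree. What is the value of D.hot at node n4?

true

1. n0.key = -1  [given at root]
2. n0.mk = 6  [given at root]
3. n1.key = 24  [S₀.key + S₀.mk + 19]
4. n1.mk = 3  [3]
5. n2.hot = 20  [S.key + S.mk - 7]
6. n3.ok = 1  [terminal]
7. n2.lim = "xr"  ["xr"]
8. n2.depth = false  [f.ok > 1]
9. n4.off = 27  [S.mk + S.key]
10. n5.ok = 0  [terminal]
11. n6.key = "nk"  [terminal]
12. n7.idx = 4  [terminal]
13. n4.pre = true  [true]
14. n4.hot = true  [D.off > 26]
15. n4.depth = false  [D.off > 27]
16. n1.depth = 26  [S.key + 2]
17. n1.acc = 8  [S.mk + 5]
18. n8.idx = 16  [terminal]
19. n9.idx = 27  [terminal]
20. n0.depth = 16  [S₀.key + 17]
21. n0.acc = 16  [a₀.idx]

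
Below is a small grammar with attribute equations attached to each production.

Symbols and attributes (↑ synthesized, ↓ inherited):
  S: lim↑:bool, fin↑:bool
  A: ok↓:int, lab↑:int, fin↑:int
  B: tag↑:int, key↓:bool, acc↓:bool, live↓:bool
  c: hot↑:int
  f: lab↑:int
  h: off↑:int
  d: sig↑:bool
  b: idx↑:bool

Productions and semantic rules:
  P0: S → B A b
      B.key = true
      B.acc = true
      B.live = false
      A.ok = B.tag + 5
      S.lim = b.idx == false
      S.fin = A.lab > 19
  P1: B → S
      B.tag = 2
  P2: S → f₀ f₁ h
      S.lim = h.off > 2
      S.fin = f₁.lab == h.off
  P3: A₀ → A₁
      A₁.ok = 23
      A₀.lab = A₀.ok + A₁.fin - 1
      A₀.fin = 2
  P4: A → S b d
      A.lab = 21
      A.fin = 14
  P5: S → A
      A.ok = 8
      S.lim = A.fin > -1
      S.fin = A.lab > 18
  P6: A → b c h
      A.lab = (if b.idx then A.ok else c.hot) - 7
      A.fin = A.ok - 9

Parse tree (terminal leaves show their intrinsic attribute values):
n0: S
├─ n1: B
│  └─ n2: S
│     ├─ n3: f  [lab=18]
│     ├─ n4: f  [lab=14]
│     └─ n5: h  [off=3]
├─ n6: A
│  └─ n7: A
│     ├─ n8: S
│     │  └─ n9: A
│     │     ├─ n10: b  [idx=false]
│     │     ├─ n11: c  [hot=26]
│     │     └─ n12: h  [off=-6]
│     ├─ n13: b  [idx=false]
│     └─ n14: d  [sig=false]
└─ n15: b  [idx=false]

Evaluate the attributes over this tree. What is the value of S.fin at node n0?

true

1. n1.key = true  [true]
2. n1.acc = true  [true]
3. n1.live = false  [false]
4. n3.lab = 18  [terminal]
5. n4.lab = 14  [terminal]
6. n5.off = 3  [terminal]
7. n2.lim = true  [h.off > 2]
8. n2.fin = false  [f₁.lab == h.off]
9. n1.tag = 2  [2]
10. n6.ok = 7  [B.tag + 5]
11. n7.ok = 23  [23]
12. n9.ok = 8  [8]
13. n10.idx = false  [terminal]
14. n11.hot = 26  [terminal]
15. n12.off = -6  [terminal]
16. n9.lab = 19  [(if b.idx then A.ok else c.hot) - 7]
17. n9.fin = -1  [A.ok - 9]
18. n8.lim = false  [A.fin > -1]
19. n8.fin = true  [A.lab > 18]
20. n13.idx = false  [terminal]
21. n14.sig = false  [terminal]
22. n7.lab = 21  [21]
23. n7.fin = 14  [14]
24. n6.lab = 20  [A₀.ok + A₁.fin - 1]
25. n6.fin = 2  [2]
26. n15.idx = false  [terminal]
27. n0.lim = true  [b.idx == false]
28. n0.fin = true  [A.lab > 19]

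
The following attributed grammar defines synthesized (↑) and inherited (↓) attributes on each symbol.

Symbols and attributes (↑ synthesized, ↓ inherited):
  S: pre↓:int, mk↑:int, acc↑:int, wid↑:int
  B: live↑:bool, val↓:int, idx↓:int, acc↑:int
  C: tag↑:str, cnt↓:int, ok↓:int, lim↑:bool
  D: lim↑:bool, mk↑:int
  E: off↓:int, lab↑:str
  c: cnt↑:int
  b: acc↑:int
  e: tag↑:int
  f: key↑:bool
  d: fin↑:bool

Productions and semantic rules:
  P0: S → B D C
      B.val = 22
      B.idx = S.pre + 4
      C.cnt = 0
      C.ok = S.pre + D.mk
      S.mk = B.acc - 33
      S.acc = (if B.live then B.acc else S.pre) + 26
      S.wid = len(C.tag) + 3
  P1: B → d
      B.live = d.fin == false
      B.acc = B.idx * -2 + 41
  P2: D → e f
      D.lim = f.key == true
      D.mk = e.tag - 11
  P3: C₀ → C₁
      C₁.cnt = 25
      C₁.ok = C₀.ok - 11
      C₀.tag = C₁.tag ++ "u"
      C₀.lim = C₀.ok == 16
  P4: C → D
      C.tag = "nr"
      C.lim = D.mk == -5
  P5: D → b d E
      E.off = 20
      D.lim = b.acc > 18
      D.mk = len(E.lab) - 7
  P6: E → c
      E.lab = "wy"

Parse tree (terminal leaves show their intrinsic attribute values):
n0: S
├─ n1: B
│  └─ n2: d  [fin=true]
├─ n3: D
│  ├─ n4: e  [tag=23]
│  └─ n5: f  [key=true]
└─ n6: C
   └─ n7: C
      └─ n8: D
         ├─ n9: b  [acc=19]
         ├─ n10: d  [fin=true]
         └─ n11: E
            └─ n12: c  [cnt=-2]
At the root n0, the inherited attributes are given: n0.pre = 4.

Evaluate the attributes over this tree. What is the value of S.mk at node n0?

-8

1. n0.pre = 4  [given at root]
2. n1.val = 22  [22]
3. n1.idx = 8  [S.pre + 4]
4. n2.fin = true  [terminal]
5. n1.live = false  [d.fin == false]
6. n1.acc = 25  [B.idx * -2 + 41]
7. n4.tag = 23  [terminal]
8. n5.key = true  [terminal]
9. n3.lim = true  [f.key == true]
10. n3.mk = 12  [e.tag - 11]
11. n6.cnt = 0  [0]
12. n6.ok = 16  [S.pre + D.mk]
13. n7.cnt = 25  [25]
14. n7.ok = 5  [C₀.ok - 11]
15. n9.acc = 19  [terminal]
16. n10.fin = true  [terminal]
17. n11.off = 20  [20]
18. n12.cnt = -2  [terminal]
19. n11.lab = "wy"  ["wy"]
20. n8.lim = true  [b.acc > 18]
21. n8.mk = -5  [len(E.lab) - 7]
22. n7.tag = "nr"  ["nr"]
23. n7.lim = true  [D.mk == -5]
24. n6.tag = "nru"  [C₁.tag ++ "u"]
25. n6.lim = true  [C₀.ok == 16]
26. n0.mk = -8  [B.acc - 33]
27. n0.acc = 30  [(if B.live then B.acc else S.pre) + 26]
28. n0.wid = 6  [len(C.tag) + 3]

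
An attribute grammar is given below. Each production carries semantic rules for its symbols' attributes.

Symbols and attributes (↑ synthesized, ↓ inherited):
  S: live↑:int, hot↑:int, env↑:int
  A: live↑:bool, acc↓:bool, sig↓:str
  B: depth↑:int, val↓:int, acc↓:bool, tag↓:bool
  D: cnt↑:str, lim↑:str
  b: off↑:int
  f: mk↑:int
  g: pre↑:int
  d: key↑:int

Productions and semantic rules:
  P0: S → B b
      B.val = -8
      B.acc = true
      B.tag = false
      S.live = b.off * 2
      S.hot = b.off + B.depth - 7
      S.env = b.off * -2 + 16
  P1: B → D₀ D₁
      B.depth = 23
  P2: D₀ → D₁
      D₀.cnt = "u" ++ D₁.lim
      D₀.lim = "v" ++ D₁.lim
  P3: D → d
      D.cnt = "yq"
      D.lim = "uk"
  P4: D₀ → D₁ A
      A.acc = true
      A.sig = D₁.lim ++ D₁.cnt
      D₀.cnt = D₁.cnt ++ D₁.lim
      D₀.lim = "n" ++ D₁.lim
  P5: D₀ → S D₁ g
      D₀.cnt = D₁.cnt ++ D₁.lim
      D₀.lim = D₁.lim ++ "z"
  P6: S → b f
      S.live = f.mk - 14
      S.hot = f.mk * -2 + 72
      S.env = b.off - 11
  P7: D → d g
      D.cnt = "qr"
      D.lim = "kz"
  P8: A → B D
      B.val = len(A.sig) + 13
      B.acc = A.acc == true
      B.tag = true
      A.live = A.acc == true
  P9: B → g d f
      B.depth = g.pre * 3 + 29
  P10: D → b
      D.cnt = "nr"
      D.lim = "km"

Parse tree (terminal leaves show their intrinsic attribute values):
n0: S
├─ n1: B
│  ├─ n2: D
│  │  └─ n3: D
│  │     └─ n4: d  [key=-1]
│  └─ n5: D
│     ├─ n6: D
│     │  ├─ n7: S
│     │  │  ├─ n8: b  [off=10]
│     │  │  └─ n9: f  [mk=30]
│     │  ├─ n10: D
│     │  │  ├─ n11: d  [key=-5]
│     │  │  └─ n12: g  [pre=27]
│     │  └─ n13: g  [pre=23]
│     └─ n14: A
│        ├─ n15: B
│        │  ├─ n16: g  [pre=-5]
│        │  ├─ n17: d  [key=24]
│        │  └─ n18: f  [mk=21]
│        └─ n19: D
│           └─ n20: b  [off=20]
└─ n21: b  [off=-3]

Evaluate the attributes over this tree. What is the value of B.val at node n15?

1. n1.val = -8  [-8]
2. n1.acc = true  [true]
3. n1.tag = false  [false]
4. n4.key = -1  [terminal]
5. n3.cnt = "yq"  ["yq"]
6. n3.lim = "uk"  ["uk"]
7. n2.cnt = "uuk"  ["u" ++ D₁.lim]
8. n2.lim = "vuk"  ["v" ++ D₁.lim]
9. n8.off = 10  [terminal]
10. n9.mk = 30  [terminal]
11. n7.live = 16  [f.mk - 14]
12. n7.hot = 12  [f.mk * -2 + 72]
13. n7.env = -1  [b.off - 11]
14. n11.key = -5  [terminal]
15. n12.pre = 27  [terminal]
16. n10.cnt = "qr"  ["qr"]
17. n10.lim = "kz"  ["kz"]
18. n13.pre = 23  [terminal]
19. n6.cnt = "qrkz"  [D₁.cnt ++ D₁.lim]
20. n6.lim = "kzz"  [D₁.lim ++ "z"]
21. n14.acc = true  [true]
22. n14.sig = "kzzqrkz"  [D₁.lim ++ D₁.cnt]
23. n15.val = 20  [len(A.sig) + 13]
24. n15.acc = true  [A.acc == true]
25. n15.tag = true  [true]
26. n16.pre = -5  [terminal]
27. n17.key = 24  [terminal]
28. n18.mk = 21  [terminal]
29. n15.depth = 14  [g.pre * 3 + 29]
30. n20.off = 20  [terminal]
31. n19.cnt = "nr"  ["nr"]
32. n19.lim = "km"  ["km"]
33. n14.live = true  [A.acc == true]
34. n5.cnt = "qrkzkzz"  [D₁.cnt ++ D₁.lim]
35. n5.lim = "nkzz"  ["n" ++ D₁.lim]
36. n1.depth = 23  [23]
37. n21.off = -3  [terminal]
38. n0.live = -6  [b.off * 2]
39. n0.hot = 13  [b.off + B.depth - 7]
40. n0.env = 22  [b.off * -2 + 16]

20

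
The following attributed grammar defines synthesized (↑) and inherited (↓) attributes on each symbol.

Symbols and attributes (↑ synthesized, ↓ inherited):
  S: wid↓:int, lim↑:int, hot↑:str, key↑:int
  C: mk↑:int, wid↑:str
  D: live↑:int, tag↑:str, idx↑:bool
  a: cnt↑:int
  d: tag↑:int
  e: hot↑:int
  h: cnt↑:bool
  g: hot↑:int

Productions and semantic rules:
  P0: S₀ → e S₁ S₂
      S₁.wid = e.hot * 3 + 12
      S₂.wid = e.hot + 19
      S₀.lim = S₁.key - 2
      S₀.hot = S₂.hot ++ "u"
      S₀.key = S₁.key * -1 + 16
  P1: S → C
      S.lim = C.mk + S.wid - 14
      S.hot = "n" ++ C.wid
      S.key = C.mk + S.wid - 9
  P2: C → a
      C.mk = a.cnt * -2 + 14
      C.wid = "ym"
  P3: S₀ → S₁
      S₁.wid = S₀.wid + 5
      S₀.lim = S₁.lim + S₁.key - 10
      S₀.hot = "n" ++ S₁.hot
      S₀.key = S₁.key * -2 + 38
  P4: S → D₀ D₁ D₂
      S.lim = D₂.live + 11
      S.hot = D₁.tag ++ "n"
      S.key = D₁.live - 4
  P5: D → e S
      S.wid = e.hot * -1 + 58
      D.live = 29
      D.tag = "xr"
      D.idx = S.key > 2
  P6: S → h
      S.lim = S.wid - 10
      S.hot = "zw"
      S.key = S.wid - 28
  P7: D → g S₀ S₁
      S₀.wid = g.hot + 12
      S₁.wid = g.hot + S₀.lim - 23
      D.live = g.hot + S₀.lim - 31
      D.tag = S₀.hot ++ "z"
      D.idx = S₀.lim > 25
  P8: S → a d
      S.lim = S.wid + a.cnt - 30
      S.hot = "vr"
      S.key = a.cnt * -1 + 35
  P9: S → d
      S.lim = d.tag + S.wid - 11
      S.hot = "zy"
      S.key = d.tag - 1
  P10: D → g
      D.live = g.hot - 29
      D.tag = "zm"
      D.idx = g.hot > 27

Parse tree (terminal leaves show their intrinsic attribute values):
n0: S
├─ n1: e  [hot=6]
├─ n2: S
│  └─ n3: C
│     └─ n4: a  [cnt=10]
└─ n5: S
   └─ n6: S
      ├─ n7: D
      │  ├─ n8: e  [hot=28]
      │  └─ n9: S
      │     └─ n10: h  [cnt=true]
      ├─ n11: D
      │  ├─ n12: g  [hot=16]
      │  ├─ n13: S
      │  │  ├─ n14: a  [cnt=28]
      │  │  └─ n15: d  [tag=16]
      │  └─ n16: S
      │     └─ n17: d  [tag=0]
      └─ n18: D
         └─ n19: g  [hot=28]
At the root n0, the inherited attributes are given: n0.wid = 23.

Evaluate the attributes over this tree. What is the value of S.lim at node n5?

1. n0.wid = 23  [given at root]
2. n1.hot = 6  [terminal]
3. n2.wid = 30  [e.hot * 3 + 12]
4. n4.cnt = 10  [terminal]
5. n3.mk = -6  [a.cnt * -2 + 14]
6. n3.wid = "ym"  ["ym"]
7. n2.lim = 10  [C.mk + S.wid - 14]
8. n2.hot = "nym"  ["n" ++ C.wid]
9. n2.key = 15  [C.mk + S.wid - 9]
10. n5.wid = 25  [e.hot + 19]
11. n6.wid = 30  [S₀.wid + 5]
12. n8.hot = 28  [terminal]
13. n9.wid = 30  [e.hot * -1 + 58]
14. n10.cnt = true  [terminal]
15. n9.lim = 20  [S.wid - 10]
16. n9.hot = "zw"  ["zw"]
17. n9.key = 2  [S.wid - 28]
18. n7.live = 29  [29]
19. n7.tag = "xr"  ["xr"]
20. n7.idx = false  [S.key > 2]
21. n12.hot = 16  [terminal]
22. n13.wid = 28  [g.hot + 12]
23. n14.cnt = 28  [terminal]
24. n15.tag = 16  [terminal]
25. n13.lim = 26  [S.wid + a.cnt - 30]
26. n13.hot = "vr"  ["vr"]
27. n13.key = 7  [a.cnt * -1 + 35]
28. n16.wid = 19  [g.hot + S₀.lim - 23]
29. n17.tag = 0  [terminal]
30. n16.lim = 8  [d.tag + S.wid - 11]
31. n16.hot = "zy"  ["zy"]
32. n16.key = -1  [d.tag - 1]
33. n11.live = 11  [g.hot + S₀.lim - 31]
34. n11.tag = "vrz"  [S₀.hot ++ "z"]
35. n11.idx = true  [S₀.lim > 25]
36. n19.hot = 28  [terminal]
37. n18.live = -1  [g.hot - 29]
38. n18.tag = "zm"  ["zm"]
39. n18.idx = true  [g.hot > 27]
40. n6.lim = 10  [D₂.live + 11]
41. n6.hot = "vrzn"  [D₁.tag ++ "n"]
42. n6.key = 7  [D₁.live - 4]
43. n5.lim = 7  [S₁.lim + S₁.key - 10]
44. n5.hot = "nvrzn"  ["n" ++ S₁.hot]
45. n5.key = 24  [S₁.key * -2 + 38]
46. n0.lim = 13  [S₁.key - 2]
47. n0.hot = "nvrznu"  [S₂.hot ++ "u"]
48. n0.key = 1  [S₁.key * -1 + 16]

7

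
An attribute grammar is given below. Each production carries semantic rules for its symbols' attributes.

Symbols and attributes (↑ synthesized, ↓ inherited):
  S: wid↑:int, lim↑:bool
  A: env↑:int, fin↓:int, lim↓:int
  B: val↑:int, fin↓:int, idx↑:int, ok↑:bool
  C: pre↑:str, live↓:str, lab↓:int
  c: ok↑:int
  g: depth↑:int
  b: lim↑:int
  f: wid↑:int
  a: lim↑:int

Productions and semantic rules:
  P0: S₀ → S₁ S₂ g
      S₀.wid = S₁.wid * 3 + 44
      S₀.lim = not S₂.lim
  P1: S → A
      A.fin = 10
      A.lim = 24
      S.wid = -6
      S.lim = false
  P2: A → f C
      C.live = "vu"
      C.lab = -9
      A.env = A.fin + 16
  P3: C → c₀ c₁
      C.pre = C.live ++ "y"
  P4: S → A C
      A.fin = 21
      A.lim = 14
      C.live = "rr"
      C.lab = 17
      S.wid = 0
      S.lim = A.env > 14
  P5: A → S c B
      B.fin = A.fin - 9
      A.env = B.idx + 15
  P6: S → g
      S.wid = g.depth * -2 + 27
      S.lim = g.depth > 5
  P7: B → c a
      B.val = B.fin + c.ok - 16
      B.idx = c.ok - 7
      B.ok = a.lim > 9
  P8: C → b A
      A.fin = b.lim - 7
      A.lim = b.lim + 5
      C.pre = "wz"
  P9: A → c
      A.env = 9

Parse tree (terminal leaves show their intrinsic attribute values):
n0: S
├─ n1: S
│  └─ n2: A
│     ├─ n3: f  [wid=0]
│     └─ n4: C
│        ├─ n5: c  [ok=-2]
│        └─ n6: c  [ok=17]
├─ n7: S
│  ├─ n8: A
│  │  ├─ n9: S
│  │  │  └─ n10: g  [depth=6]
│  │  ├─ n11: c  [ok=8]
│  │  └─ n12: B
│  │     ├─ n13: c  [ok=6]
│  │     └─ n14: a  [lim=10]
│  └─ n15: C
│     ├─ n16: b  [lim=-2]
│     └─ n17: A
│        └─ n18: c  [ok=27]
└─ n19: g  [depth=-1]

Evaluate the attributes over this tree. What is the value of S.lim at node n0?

true

1. n2.fin = 10  [10]
2. n2.lim = 24  [24]
3. n3.wid = 0  [terminal]
4. n4.live = "vu"  ["vu"]
5. n4.lab = -9  [-9]
6. n5.ok = -2  [terminal]
7. n6.ok = 17  [terminal]
8. n4.pre = "vuy"  [C.live ++ "y"]
9. n2.env = 26  [A.fin + 16]
10. n1.wid = -6  [-6]
11. n1.lim = false  [false]
12. n8.fin = 21  [21]
13. n8.lim = 14  [14]
14. n10.depth = 6  [terminal]
15. n9.wid = 15  [g.depth * -2 + 27]
16. n9.lim = true  [g.depth > 5]
17. n11.ok = 8  [terminal]
18. n12.fin = 12  [A.fin - 9]
19. n13.ok = 6  [terminal]
20. n14.lim = 10  [terminal]
21. n12.val = 2  [B.fin + c.ok - 16]
22. n12.idx = -1  [c.ok - 7]
23. n12.ok = true  [a.lim > 9]
24. n8.env = 14  [B.idx + 15]
25. n15.live = "rr"  ["rr"]
26. n15.lab = 17  [17]
27. n16.lim = -2  [terminal]
28. n17.fin = -9  [b.lim - 7]
29. n17.lim = 3  [b.lim + 5]
30. n18.ok = 27  [terminal]
31. n17.env = 9  [9]
32. n15.pre = "wz"  ["wz"]
33. n7.wid = 0  [0]
34. n7.lim = false  [A.env > 14]
35. n19.depth = -1  [terminal]
36. n0.wid = 26  [S₁.wid * 3 + 44]
37. n0.lim = true  [not S₂.lim]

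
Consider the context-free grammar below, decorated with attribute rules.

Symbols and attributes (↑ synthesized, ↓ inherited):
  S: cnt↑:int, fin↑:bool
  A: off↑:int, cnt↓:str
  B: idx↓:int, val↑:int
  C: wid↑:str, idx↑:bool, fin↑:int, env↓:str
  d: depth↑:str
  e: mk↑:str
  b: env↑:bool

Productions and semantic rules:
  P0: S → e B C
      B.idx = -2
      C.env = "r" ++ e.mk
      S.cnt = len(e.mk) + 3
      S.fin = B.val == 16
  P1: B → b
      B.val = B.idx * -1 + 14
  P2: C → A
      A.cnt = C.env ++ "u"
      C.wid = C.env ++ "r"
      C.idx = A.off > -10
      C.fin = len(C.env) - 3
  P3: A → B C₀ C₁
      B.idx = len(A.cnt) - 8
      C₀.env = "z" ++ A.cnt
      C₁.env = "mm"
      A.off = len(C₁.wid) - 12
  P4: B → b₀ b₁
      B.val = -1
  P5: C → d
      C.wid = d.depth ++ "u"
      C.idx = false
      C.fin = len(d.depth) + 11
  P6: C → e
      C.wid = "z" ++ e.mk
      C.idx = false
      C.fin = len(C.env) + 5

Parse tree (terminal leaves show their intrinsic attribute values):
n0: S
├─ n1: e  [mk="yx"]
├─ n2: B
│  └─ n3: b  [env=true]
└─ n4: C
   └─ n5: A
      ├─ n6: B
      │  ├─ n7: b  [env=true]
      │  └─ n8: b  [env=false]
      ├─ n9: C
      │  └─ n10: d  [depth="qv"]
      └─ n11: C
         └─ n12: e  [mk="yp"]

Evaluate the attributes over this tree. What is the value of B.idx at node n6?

1. n1.mk = "yx"  [terminal]
2. n2.idx = -2  [-2]
3. n3.env = true  [terminal]
4. n2.val = 16  [B.idx * -1 + 14]
5. n4.env = "ryx"  ["r" ++ e.mk]
6. n5.cnt = "ryxu"  [C.env ++ "u"]
7. n6.idx = -4  [len(A.cnt) - 8]
8. n7.env = true  [terminal]
9. n8.env = false  [terminal]
10. n6.val = -1  [-1]
11. n9.env = "zryxu"  ["z" ++ A.cnt]
12. n10.depth = "qv"  [terminal]
13. n9.wid = "qvu"  [d.depth ++ "u"]
14. n9.idx = false  [false]
15. n9.fin = 13  [len(d.depth) + 11]
16. n11.env = "mm"  ["mm"]
17. n12.mk = "yp"  [terminal]
18. n11.wid = "zyp"  ["z" ++ e.mk]
19. n11.idx = false  [false]
20. n11.fin = 7  [len(C.env) + 5]
21. n5.off = -9  [len(C₁.wid) - 12]
22. n4.wid = "ryxr"  [C.env ++ "r"]
23. n4.idx = true  [A.off > -10]
24. n4.fin = 0  [len(C.env) - 3]
25. n0.cnt = 5  [len(e.mk) + 3]
26. n0.fin = true  [B.val == 16]

-4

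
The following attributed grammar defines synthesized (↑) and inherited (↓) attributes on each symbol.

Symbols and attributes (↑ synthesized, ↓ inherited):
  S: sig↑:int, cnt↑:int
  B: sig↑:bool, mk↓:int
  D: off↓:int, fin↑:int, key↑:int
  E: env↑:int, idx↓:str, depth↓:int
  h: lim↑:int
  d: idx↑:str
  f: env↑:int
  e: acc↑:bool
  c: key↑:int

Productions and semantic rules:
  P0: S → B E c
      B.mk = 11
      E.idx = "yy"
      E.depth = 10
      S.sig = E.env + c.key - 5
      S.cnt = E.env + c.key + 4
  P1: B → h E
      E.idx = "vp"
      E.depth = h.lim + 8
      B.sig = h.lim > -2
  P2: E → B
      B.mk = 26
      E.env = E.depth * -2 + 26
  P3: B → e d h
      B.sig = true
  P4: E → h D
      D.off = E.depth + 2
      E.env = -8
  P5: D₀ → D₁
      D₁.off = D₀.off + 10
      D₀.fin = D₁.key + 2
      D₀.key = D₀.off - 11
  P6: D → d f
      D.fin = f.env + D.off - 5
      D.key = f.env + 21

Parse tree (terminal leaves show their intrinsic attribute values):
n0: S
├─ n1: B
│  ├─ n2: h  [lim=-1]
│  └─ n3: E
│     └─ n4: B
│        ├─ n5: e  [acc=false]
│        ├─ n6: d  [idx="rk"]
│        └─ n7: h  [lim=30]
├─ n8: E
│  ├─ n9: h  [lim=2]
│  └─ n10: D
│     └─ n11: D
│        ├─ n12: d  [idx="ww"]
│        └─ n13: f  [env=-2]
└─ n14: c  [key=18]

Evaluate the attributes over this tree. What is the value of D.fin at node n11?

15

1. n1.mk = 11  [11]
2. n2.lim = -1  [terminal]
3. n3.idx = "vp"  ["vp"]
4. n3.depth = 7  [h.lim + 8]
5. n4.mk = 26  [26]
6. n5.acc = false  [terminal]
7. n6.idx = "rk"  [terminal]
8. n7.lim = 30  [terminal]
9. n4.sig = true  [true]
10. n3.env = 12  [E.depth * -2 + 26]
11. n1.sig = true  [h.lim > -2]
12. n8.idx = "yy"  ["yy"]
13. n8.depth = 10  [10]
14. n9.lim = 2  [terminal]
15. n10.off = 12  [E.depth + 2]
16. n11.off = 22  [D₀.off + 10]
17. n12.idx = "ww"  [terminal]
18. n13.env = -2  [terminal]
19. n11.fin = 15  [f.env + D.off - 5]
20. n11.key = 19  [f.env + 21]
21. n10.fin = 21  [D₁.key + 2]
22. n10.key = 1  [D₀.off - 11]
23. n8.env = -8  [-8]
24. n14.key = 18  [terminal]
25. n0.sig = 5  [E.env + c.key - 5]
26. n0.cnt = 14  [E.env + c.key + 4]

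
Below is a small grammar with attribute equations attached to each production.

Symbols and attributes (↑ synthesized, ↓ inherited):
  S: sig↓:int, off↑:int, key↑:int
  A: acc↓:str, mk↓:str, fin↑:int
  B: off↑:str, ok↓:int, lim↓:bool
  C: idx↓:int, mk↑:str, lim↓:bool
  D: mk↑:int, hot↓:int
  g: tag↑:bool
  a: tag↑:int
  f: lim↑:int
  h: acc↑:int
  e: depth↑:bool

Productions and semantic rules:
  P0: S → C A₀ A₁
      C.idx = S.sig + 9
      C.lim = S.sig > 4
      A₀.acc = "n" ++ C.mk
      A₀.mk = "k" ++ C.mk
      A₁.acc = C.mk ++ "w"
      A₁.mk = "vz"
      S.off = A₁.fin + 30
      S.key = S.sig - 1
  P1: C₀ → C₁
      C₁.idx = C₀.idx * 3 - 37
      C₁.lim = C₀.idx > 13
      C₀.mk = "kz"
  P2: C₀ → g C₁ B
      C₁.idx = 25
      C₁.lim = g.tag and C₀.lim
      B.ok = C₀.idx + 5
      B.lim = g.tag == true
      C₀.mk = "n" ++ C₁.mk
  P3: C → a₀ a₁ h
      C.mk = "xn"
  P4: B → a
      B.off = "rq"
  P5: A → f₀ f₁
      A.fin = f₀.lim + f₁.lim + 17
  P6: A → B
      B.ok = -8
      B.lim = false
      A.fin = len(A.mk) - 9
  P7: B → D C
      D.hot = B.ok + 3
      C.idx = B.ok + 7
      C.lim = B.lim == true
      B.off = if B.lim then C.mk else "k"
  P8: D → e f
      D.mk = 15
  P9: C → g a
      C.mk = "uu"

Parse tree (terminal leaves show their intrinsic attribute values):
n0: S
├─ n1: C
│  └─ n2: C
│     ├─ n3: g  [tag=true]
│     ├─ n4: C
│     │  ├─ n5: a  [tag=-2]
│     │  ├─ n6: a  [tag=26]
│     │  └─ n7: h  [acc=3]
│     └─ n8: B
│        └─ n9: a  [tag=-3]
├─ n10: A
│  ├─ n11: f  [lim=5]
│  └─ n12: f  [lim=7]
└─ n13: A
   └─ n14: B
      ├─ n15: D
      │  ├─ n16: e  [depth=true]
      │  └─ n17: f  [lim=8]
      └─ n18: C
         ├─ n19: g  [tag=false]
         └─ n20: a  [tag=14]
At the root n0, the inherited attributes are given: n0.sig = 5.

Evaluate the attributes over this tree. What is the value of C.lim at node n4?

1. n0.sig = 5  [given at root]
2. n1.idx = 14  [S.sig + 9]
3. n1.lim = true  [S.sig > 4]
4. n2.idx = 5  [C₀.idx * 3 - 37]
5. n2.lim = true  [C₀.idx > 13]
6. n3.tag = true  [terminal]
7. n4.idx = 25  [25]
8. n4.lim = true  [g.tag and C₀.lim]
9. n5.tag = -2  [terminal]
10. n6.tag = 26  [terminal]
11. n7.acc = 3  [terminal]
12. n4.mk = "xn"  ["xn"]
13. n8.ok = 10  [C₀.idx + 5]
14. n8.lim = true  [g.tag == true]
15. n9.tag = -3  [terminal]
16. n8.off = "rq"  ["rq"]
17. n2.mk = "nxn"  ["n" ++ C₁.mk]
18. n1.mk = "kz"  ["kz"]
19. n10.acc = "nkz"  ["n" ++ C.mk]
20. n10.mk = "kkz"  ["k" ++ C.mk]
21. n11.lim = 5  [terminal]
22. n12.lim = 7  [terminal]
23. n10.fin = 29  [f₀.lim + f₁.lim + 17]
24. n13.acc = "kzw"  [C.mk ++ "w"]
25. n13.mk = "vz"  ["vz"]
26. n14.ok = -8  [-8]
27. n14.lim = false  [false]
28. n15.hot = -5  [B.ok + 3]
29. n16.depth = true  [terminal]
30. n17.lim = 8  [terminal]
31. n15.mk = 15  [15]
32. n18.idx = -1  [B.ok + 7]
33. n18.lim = false  [B.lim == true]
34. n19.tag = false  [terminal]
35. n20.tag = 14  [terminal]
36. n18.mk = "uu"  ["uu"]
37. n14.off = "k"  [if B.lim then C.mk else "k"]
38. n13.fin = -7  [len(A.mk) - 9]
39. n0.off = 23  [A₁.fin + 30]
40. n0.key = 4  [S.sig - 1]

true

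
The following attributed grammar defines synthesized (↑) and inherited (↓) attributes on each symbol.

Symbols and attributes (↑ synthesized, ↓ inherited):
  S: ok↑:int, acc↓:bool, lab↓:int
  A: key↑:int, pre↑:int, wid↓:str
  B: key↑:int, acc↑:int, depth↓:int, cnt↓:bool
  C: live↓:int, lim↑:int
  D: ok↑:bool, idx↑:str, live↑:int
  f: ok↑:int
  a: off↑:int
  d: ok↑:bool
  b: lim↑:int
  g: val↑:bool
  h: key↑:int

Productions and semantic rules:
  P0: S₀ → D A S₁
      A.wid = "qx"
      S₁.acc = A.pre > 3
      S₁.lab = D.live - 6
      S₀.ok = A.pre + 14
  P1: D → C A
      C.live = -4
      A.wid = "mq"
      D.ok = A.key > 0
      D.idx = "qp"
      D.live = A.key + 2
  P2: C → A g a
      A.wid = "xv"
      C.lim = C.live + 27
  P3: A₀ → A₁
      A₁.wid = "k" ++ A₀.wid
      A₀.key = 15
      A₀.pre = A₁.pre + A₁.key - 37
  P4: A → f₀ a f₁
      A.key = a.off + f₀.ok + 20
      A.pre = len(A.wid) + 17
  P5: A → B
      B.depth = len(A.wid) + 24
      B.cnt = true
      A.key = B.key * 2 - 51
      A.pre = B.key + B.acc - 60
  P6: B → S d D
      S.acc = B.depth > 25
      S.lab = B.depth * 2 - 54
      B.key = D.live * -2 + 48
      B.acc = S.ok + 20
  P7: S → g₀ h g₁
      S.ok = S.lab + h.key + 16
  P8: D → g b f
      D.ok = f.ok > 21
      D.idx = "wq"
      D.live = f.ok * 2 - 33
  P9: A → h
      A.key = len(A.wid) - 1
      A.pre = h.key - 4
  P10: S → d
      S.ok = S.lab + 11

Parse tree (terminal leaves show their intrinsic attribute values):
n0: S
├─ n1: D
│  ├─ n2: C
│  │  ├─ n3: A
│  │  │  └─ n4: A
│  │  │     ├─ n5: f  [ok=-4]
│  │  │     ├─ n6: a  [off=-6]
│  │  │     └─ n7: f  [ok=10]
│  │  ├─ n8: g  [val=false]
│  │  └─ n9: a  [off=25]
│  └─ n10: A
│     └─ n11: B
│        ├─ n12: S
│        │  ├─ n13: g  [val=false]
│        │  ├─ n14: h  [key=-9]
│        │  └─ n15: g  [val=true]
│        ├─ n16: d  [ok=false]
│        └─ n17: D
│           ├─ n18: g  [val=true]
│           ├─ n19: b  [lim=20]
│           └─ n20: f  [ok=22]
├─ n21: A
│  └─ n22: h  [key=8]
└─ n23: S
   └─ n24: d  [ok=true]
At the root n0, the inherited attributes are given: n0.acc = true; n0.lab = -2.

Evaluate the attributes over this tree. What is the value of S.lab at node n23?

-3

1. n0.acc = true  [given at root]
2. n0.lab = -2  [given at root]
3. n2.live = -4  [-4]
4. n3.wid = "xv"  ["xv"]
5. n4.wid = "kxv"  ["k" ++ A₀.wid]
6. n5.ok = -4  [terminal]
7. n6.off = -6  [terminal]
8. n7.ok = 10  [terminal]
9. n4.key = 10  [a.off + f₀.ok + 20]
10. n4.pre = 20  [len(A.wid) + 17]
11. n3.key = 15  [15]
12. n3.pre = -7  [A₁.pre + A₁.key - 37]
13. n8.val = false  [terminal]
14. n9.off = 25  [terminal]
15. n2.lim = 23  [C.live + 27]
16. n10.wid = "mq"  ["mq"]
17. n11.depth = 26  [len(A.wid) + 24]
18. n11.cnt = true  [true]
19. n12.acc = true  [B.depth > 25]
20. n12.lab = -2  [B.depth * 2 - 54]
21. n13.val = false  [terminal]
22. n14.key = -9  [terminal]
23. n15.val = true  [terminal]
24. n12.ok = 5  [S.lab + h.key + 16]
25. n16.ok = false  [terminal]
26. n18.val = true  [terminal]
27. n19.lim = 20  [terminal]
28. n20.ok = 22  [terminal]
29. n17.ok = true  [f.ok > 21]
30. n17.idx = "wq"  ["wq"]
31. n17.live = 11  [f.ok * 2 - 33]
32. n11.key = 26  [D.live * -2 + 48]
33. n11.acc = 25  [S.ok + 20]
34. n10.key = 1  [B.key * 2 - 51]
35. n10.pre = -9  [B.key + B.acc - 60]
36. n1.ok = true  [A.key > 0]
37. n1.idx = "qp"  ["qp"]
38. n1.live = 3  [A.key + 2]
39. n21.wid = "qx"  ["qx"]
40. n22.key = 8  [terminal]
41. n21.key = 1  [len(A.wid) - 1]
42. n21.pre = 4  [h.key - 4]
43. n23.acc = true  [A.pre > 3]
44. n23.lab = -3  [D.live - 6]
45. n24.ok = true  [terminal]
46. n23.ok = 8  [S.lab + 11]
47. n0.ok = 18  [A.pre + 14]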